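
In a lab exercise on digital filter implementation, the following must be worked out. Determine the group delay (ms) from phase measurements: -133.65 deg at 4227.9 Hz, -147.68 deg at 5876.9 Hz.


Group delay from phase difference:
tau = -d(phi)/d(omega)
d(phi) = -14.03 deg = -0.24487 rad
d(omega) = 2*pi*(5876.9 - 4227.9) = 10360.9726 rad/s
tau = -(-0.24487) / 10360.9726
    = 0.0236 ms

0.0236 ms


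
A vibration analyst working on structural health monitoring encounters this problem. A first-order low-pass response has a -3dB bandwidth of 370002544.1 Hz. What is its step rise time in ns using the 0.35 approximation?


Rise time from bandwidth relationship:
tr = 0.35 / BW
   = 0.35 / 370002544.1
   = 9.459394417e-10 s
   = 0.9459 ns

0.9459 ns


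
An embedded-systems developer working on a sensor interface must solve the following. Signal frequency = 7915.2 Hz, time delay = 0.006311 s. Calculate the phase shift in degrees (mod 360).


Phase shift from frequency and time delay:
phi = 360 * f * t_delay
    = 360 * 7915.2 * 0.006311
    = 17983.02 degrees
    mod 360 = 343.02 degrees

343.02 degrees


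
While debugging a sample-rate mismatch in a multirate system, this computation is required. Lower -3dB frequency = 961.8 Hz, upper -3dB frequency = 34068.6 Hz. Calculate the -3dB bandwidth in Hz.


Bandwidth is the difference of -3dB frequencies:
BW = f_high - f_low
   = 34068.6 - 961.8
   = 33106.8 Hz

33106.8 Hz


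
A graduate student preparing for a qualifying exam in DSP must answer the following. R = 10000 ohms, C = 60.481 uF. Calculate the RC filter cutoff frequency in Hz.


Cutoff frequency of a first-order RC filter:
fc = 1 / (2 * pi * R * C)
C = 60.481 uF = 6.0481e-05 F
fc = 1 / (2 * pi * 10000 * 6.0481e-05)
   = 1 / 3.8001333056353
   = 0.263149 Hz

0.263149 Hz


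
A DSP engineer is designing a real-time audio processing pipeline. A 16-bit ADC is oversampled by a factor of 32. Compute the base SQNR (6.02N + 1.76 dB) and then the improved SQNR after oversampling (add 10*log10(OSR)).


Step 1 — baseline SQNR at Nyquist:
SQNR_base = 6.02*N + 1.76
          = 6.02*16 + 1.76
          = 98.08 dB

Step 2 — oversampling processing gain:
G = 10*log10(OSR) = 10*log10(32) = 15.05 dB

Step 3 — total:
SQNR_total = 98.08 + 15.05 = 113.13 dB

Base SQNR = 98.08 dB; oversampled SQNR = 113.13 dB


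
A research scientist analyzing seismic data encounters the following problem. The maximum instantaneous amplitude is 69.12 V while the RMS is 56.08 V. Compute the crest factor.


Crest factor is the ratio of peak to RMS:
CF = V_peak / V_rms
   = 69.12 / 56.08
   = 1.2325

1.2325


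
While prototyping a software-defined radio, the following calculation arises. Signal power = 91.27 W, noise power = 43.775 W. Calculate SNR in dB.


SNR in decibels:
SNR = 10 * log10(Ps / Pn)
    = 10 * log10(91.27 / 43.775)
    = 10 * log10(2.085)
    = 10 * 0.3191
    = 3.19 dB

3.19 dB


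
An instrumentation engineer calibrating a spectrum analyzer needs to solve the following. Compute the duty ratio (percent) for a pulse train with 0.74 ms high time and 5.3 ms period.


Duty cycle as a percentage:
DC = (t_on / T) * 100
   = (0.74 / 5.3) * 100
   = 0.139623 * 100
   = 13.96 %

13.96 %


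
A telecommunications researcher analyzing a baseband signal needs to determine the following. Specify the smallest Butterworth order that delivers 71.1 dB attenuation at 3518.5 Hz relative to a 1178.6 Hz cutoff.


Butterworth filter order formula:
n = log10(10^(A/10) - 1) / (2 * log10(f_stop/f_pass))
10^(71.1/10) - 1 = 12882494.5169
f_stop/f_pass = 3518.5 / 1178.6 = 2.9853
n = 7.4844 -> ceil = 8

8


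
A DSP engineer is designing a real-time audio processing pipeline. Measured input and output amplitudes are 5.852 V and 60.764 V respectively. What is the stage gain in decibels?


Voltage gain in dB:
G = 20 * log10(Vout / Vin)
  = 20 * log10(60.764 / 5.852)
  = 20 * log10(10.383459)
  = 20 * 1.016342
  = 20.33 dB

20.33 dB


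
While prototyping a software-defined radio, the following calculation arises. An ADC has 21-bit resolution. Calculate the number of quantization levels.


Number of quantization levels = 2^N
= 2^21
= 2097152

2097152


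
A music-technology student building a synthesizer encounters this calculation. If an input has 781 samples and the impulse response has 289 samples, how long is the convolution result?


Linear convolution output length:
L = N + M - 1
  = 781 + 289 - 1
  = 1069 samples

1069


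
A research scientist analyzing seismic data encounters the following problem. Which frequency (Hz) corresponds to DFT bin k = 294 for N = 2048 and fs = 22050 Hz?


Frequency of DFT bin k:
f_k = k * fs / N
    = 294 * 22050 / 2048
    = 6482700 / 2048
    = 3165.381 Hz

3165.381 Hz


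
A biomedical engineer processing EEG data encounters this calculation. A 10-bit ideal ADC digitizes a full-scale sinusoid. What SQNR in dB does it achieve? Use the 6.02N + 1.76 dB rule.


Theoretical SNR for a full-scale sinusoid:
SNR = 6.02 * N + 1.76
    = 6.02 * 10 + 1.76
    = 60.2 + 1.76
    = 61.96 dB

61.96 dB


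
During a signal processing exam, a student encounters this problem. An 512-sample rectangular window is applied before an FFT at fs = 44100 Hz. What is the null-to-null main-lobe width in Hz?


Main lobe width for a rectangular window:
Width = 2 * fs / N
      = 2 * 44100 / 512
      = 88200 / 512
      = 172.266 Hz

172.266 Hz


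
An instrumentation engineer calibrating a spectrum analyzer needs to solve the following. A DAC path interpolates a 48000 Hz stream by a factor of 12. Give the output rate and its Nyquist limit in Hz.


Step 1 — output sample rate after interpolation by L:
fs_out = L * fs_in = 12 * 48000 = 576000 Hz

Step 2 — Nyquist frequency of the output stream:
f_Nyq = fs_out / 2 = 576000 / 2 = 288000.0 Hz

fs_out = 576000 Hz; f_Nyquist = 288000.0 Hz


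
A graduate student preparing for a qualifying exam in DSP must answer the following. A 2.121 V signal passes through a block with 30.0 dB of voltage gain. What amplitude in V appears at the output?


Output voltage from dB gain:
V_out = V_in * 10^(gain_dB / 20)
      = 2.121 * 10^(30.0 / 20)
      = 2.121 * 31.622777
      = 67.0719 V

67.0719 V


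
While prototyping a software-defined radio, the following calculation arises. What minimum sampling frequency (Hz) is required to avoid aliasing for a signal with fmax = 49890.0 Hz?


The Nyquist rate is twice the maximum frequency component.
fs_min = 2 * fmax
      = 2 * 49890.0
      = 99780.0 Hz

99780.0


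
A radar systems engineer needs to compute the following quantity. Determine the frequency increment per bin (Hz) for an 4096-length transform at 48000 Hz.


DFT frequency resolution:
df = fs / N
   = 48000 / 4096
   = 11.7188 Hz

11.7188 Hz


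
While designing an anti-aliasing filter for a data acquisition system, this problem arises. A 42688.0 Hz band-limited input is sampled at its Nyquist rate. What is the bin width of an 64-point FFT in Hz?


Step 1 — Nyquist sampling rate:
fs = 2 * fmax = 2 * 42688.0 = 85376.0 Hz

Step 2 — DFT bin spacing:
df = fs / N = 85376.0 / 64 = 1334.0 Hz

1334.0 Hz


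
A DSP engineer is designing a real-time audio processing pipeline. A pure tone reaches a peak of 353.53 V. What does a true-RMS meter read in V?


RMS voltage for a sinusoidal waveform:
V_rms = V_peak / sqrt(2)
      = 353.53 / 1.414214
      = 249.983 V

249.983 V


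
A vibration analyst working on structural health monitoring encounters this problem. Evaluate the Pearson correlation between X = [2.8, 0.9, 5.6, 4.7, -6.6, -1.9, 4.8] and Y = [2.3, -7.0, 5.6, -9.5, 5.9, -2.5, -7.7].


Pearson correlation coefficient (population):
r = cov(X,Y) / (std(X) * std(Y))
Mean X = 1.4714, Mean Y = -1.8429
Cov(X,Y) = -9.331224
Std(X) = 4.091006, Std(Y) = 6.005678
r = -0.3798

-0.3798


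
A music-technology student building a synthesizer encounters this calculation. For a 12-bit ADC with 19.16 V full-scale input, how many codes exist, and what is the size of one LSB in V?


Step 1 — number of quantization levels:
L = 2^N = 2^12 = 4096

Step 2 — LSB step size:
delta = Vfs / L
      = 19.16 / 4096
      = 0.00467773 V

Levels = 4096; step size = 0.00467773 V


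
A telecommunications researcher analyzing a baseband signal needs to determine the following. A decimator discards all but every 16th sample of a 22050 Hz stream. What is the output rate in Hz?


Decimation reduces the sample rate:
fs_out = fs_in / M
       = 22050 / 16
       = 1378.125 Hz

1378.125 Hz


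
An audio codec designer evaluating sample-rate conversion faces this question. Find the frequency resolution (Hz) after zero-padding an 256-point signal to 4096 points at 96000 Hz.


Frequency resolution after zero-padding:
N_padded = 256 * 16 = 4096
df = fs / N_padded
   = 96000 / 4096
   = 23.4375 Hz

23.4375 Hz


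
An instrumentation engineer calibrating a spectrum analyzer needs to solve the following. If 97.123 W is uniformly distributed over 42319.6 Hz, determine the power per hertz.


Power spectral density:
PSD = P / BW
    = 97.123 / 42319.6
    = 0.00229499 W/Hz

0.00229499 W/Hz


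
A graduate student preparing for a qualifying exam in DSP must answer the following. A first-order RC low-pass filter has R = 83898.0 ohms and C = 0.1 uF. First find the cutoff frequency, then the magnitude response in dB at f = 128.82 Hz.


Step 1 — cutoff frequency:
fc = 1 / (2*pi*R*C)
C = 0.1 uF = 1e-07 F
fc = 1 / (2*pi*83898.0*1e-07)
   = 18.9701 Hz

Step 2 — magnitude at f = 128.82 Hz:
|H(f)| = 1 / sqrt(1 + (f/fc)^2)
f/fc = 128.82 / 18.9701 = 6.790686
|H| = 1 / sqrt(1 + 46.113416) = 0.1456893
|H|_dB = 20*log10(0.1456893) = -16.73 dB

fc = 18.9701 Hz; |H(128.82 Hz)| = -16.73 dB


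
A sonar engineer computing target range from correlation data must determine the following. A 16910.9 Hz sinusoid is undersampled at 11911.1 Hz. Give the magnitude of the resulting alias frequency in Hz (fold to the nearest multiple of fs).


Compute the nearest integer multiple of fs to the signal:
n = round(16910.9 / 11911.1) = 1
f_alias = |16910.9 - 1 * 11911.1|
        = |16910.9 - 11911.1|
        = 4999.8 Hz

4999.8


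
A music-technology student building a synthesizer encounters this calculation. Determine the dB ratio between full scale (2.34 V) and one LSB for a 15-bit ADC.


Dynamic range from full-scale to LSB:
V_min = V_max / 2^bits = 2.34 / 2^15
DR = 20 * log10(V_max / V_min)
   = 20 * log10(2^15)
   = 20 * 15 * log10(2)
   = 90.31 dB

90.31 dB


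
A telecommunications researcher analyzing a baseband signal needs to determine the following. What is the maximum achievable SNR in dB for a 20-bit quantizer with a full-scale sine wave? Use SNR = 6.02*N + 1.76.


Theoretical SNR for a full-scale sinusoid:
SNR = 6.02 * N + 1.76
    = 6.02 * 20 + 1.76
    = 120.4 + 1.76
    = 122.16 dB

122.16 dB


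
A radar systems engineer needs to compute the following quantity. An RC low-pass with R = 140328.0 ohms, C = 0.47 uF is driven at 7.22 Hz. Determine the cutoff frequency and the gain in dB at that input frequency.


Step 1 — cutoff frequency:
fc = 1 / (2*pi*R*C)
C = 0.47 uF = 4.7e-07 F
fc = 1 / (2*pi*140328.0*4.7e-07)
   = 2.41311 Hz

Step 2 — magnitude at f = 7.22 Hz:
|H(f)| = 1 / sqrt(1 + (f/fc)^2)
f/fc = 7.22 / 2.41311 = 2.99199
|H| = 1 / sqrt(1 + 8.952004) = 0.3169894
|H|_dB = 20*log10(0.3169894) = -9.98 dB

fc = 2.41311 Hz; |H(7.22 Hz)| = -9.98 dB


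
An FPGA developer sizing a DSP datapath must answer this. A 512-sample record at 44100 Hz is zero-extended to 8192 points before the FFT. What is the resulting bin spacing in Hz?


Frequency resolution after zero-padding:
N_padded = 512 * 16 = 8192
df = fs / N_padded
   = 44100 / 8192
   = 5.3833 Hz

5.3833 Hz


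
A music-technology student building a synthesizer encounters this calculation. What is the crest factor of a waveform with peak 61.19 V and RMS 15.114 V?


Crest factor is the ratio of peak to RMS:
CF = V_peak / V_rms
   = 61.19 / 15.114
   = 4.0486

4.0486


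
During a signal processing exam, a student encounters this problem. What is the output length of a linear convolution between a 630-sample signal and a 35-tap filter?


Linear convolution output length:
L = N + M - 1
  = 630 + 35 - 1
  = 664 samples

664


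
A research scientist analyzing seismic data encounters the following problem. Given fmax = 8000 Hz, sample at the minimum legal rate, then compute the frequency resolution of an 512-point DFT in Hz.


Step 1 — Nyquist sampling rate:
fs = 2 * fmax = 2 * 8000 = 16000 Hz

Step 2 — DFT bin spacing:
df = fs / N = 16000 / 512 = 31.25 Hz

31.25 Hz


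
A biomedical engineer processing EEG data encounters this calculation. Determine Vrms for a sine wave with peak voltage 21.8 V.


RMS voltage for a sinusoidal waveform:
V_rms = V_peak / sqrt(2)
      = 21.8 / 1.414214
      = 15.415 V

15.415 V


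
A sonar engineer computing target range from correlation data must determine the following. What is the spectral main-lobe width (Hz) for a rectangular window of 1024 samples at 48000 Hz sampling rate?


Main lobe width for a rectangular window:
Width = 2 * fs / N
      = 2 * 48000 / 1024
      = 96000 / 1024
      = 93.75 Hz

93.75 Hz


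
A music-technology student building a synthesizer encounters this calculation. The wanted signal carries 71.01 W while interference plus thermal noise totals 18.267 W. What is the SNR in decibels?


SNR in decibels:
SNR = 10 * log10(Ps / Pn)
    = 10 * log10(71.01 / 18.267)
    = 10 * log10(3.8873)
    = 10 * 0.5897
    = 5.9 dB

5.9 dB


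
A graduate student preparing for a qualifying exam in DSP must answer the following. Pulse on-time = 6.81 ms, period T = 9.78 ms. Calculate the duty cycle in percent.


Duty cycle as a percentage:
DC = (t_on / T) * 100
   = (6.81 / 9.78) * 100
   = 0.696319 * 100
   = 69.63 %

69.63 %


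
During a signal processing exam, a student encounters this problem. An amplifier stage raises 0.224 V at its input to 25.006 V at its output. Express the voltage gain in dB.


Voltage gain in dB:
G = 20 * log10(Vout / Vin)
  = 20 * log10(25.006 / 0.224)
  = 20 * log10(111.633929)
  = 20 * 2.047796
  = 40.96 dB

40.96 dB


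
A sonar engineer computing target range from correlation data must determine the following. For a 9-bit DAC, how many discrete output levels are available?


Number of quantization levels = 2^N
= 2^9
= 512

512


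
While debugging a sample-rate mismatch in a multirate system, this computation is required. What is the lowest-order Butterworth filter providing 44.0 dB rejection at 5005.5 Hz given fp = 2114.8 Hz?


Butterworth filter order formula:
n = log10(10^(A/10) - 1) / (2 * log10(f_stop/f_pass))
10^(44.0/10) - 1 = 25117.8643
f_stop/f_pass = 5005.5 / 2114.8 = 2.3669
n = 5.8795 -> ceil = 6

6


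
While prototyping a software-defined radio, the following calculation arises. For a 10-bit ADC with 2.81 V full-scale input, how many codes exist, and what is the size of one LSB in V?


Step 1 — number of quantization levels:
L = 2^N = 2^10 = 1024

Step 2 — LSB step size:
delta = Vfs / L
      = 2.81 / 1024
      = 0.00274414 V

Levels = 1024; step size = 0.00274414 V


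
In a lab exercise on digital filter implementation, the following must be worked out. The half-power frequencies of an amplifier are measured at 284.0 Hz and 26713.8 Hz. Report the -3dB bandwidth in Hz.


Bandwidth is the difference of -3dB frequencies:
BW = f_high - f_low
   = 26713.8 - 284.0
   = 26429.8 Hz

26429.8 Hz


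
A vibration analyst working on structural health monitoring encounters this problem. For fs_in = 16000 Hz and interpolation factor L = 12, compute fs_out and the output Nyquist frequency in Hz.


Step 1 — output sample rate after interpolation by L:
fs_out = L * fs_in = 12 * 16000 = 192000 Hz

Step 2 — Nyquist frequency of the output stream:
f_Nyq = fs_out / 2 = 192000 / 2 = 96000.0 Hz

fs_out = 192000 Hz; f_Nyquist = 96000.0 Hz


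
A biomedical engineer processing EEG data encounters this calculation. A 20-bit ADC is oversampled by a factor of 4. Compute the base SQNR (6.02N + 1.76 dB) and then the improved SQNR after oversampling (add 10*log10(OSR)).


Step 1 — baseline SQNR at Nyquist:
SQNR_base = 6.02*N + 1.76
          = 6.02*20 + 1.76
          = 122.16 dB

Step 2 — oversampling processing gain:
G = 10*log10(OSR) = 10*log10(4) = 6.02 dB

Step 3 — total:
SQNR_total = 122.16 + 6.02 = 128.18 dB

Base SQNR = 122.16 dB; oversampled SQNR = 128.18 dB


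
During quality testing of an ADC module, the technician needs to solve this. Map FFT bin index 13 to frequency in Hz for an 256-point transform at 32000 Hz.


Frequency of DFT bin k:
f_k = k * fs / N
    = 13 * 32000 / 256
    = 416000 / 256
    = 1625.0 Hz

1625.0 Hz


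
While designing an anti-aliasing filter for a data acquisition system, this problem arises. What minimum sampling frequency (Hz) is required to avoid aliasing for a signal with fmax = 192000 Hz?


The Nyquist rate is twice the maximum frequency component.
fs_min = 2 * fmax
      = 2 * 192000
      = 384000 Hz

384000


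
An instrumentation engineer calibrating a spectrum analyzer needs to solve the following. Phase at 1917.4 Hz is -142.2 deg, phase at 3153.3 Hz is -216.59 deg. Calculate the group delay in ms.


Group delay from phase difference:
tau = -d(phi)/d(omega)
d(phi) = -74.39 deg = -1.29835 rad
d(omega) = 2*pi*(3153.3 - 1917.4) = 7765.3887 rad/s
tau = -(-1.29835) / 7765.3887
    = 0.1672 ms

0.1672 ms


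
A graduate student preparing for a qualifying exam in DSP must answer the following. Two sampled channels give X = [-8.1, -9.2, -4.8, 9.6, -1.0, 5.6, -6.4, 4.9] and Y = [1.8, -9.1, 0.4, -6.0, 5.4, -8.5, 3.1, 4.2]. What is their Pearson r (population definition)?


Pearson correlation coefficient (population):
r = cov(X,Y) / (std(X) * std(Y))
Mean X = -1.175, Mean Y = -1.0875
Cov(X,Y) = -6.607812
Std(X) = 6.630752, Std(Y) = 5.493277
r = -0.1814

-0.1814


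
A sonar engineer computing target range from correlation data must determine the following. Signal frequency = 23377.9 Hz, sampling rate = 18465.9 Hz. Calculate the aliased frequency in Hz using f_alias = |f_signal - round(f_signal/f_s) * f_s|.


Compute the nearest integer multiple of fs to the signal:
n = round(23377.9 / 18465.9) = 1
f_alias = |23377.9 - 1 * 18465.9|
        = |23377.9 - 18465.9|
        = 4912.0 Hz

4912.0


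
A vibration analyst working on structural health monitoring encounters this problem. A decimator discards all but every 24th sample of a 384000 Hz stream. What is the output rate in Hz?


Decimation reduces the sample rate:
fs_out = fs_in / M
       = 384000 / 24
       = 16000.0 Hz

16000.0 Hz


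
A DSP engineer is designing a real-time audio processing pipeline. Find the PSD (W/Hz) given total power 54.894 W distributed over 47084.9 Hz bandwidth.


Power spectral density:
PSD = P / BW
    = 54.894 / 47084.9
    = 0.00116585 W/Hz

0.00116585 W/Hz


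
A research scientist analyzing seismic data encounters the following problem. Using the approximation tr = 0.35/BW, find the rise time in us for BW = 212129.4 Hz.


Rise time from bandwidth relationship:
tr = 0.35 / BW
   = 0.35 / 212129.4
   = 1.649936312e-06 s
   = 1.6499 us

1.6499 us


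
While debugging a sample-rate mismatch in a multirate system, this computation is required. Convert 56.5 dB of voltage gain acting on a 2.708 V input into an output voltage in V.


Output voltage from dB gain:
V_out = V_in * 10^(gain_dB / 20)
      = 2.708 * 10^(56.5 / 20)
      = 2.708 * 668.343918
      = 1809.8753 V

1809.8753 V


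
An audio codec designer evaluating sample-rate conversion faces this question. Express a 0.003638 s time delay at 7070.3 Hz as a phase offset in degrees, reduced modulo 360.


Phase shift from frequency and time delay:
phi = 360 * f * t_delay
    = 360 * 7070.3 * 0.003638
    = 9259.83 degrees
    mod 360 = 259.83 degrees

259.83 degrees


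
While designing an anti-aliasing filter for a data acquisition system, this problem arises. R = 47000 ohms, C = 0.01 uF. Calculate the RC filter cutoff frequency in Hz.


Cutoff frequency of a first-order RC filter:
fc = 1 / (2 * pi * R * C)
C = 0.01 uF = 1e-08 F
fc = 1 / (2 * pi * 47000 * 1e-08)
   = 1 / 0.0029530970943744
   = 338.627538 Hz

338.627538 Hz


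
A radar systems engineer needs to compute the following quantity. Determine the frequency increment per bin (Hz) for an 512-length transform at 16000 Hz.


DFT frequency resolution:
df = fs / N
   = 16000 / 512
   = 31.25 Hz

31.25 Hz


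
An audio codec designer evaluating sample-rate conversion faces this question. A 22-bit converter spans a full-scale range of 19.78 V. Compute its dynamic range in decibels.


Dynamic range from full-scale to LSB:
V_min = V_max / 2^bits = 19.78 / 2^22
DR = 20 * log10(V_max / V_min)
   = 20 * log10(2^22)
   = 20 * 22 * log10(2)
   = 132.45 dB

132.45 dB


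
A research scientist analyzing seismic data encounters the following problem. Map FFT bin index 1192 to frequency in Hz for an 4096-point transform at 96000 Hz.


Frequency of DFT bin k:
f_k = k * fs / N
    = 1192 * 96000 / 4096
    = 114432000 / 4096
    = 27937.5 Hz

27937.5 Hz


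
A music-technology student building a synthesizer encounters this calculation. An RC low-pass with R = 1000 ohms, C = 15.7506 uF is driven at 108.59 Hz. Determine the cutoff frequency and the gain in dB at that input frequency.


Step 1 — cutoff frequency:
fc = 1 / (2*pi*R*C)
C = 15.7506 uF = 1.57506e-05 F
fc = 1 / (2*pi*1000*1.57506e-05)
   = 10.1047 Hz

Step 2 — magnitude at f = 108.59 Hz:
|H(f)| = 1 / sqrt(1 + (f/fc)^2)
f/fc = 108.59 / 10.1047 = 10.746484
|H| = 1 / sqrt(1 + 115.486918) = 0.0926534
|H|_dB = 20*log10(0.0926534) = -20.66 dB

fc = 10.1047 Hz; |H(108.59 Hz)| = -20.66 dB


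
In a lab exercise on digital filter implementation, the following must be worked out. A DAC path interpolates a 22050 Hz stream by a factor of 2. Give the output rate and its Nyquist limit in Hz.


Step 1 — output sample rate after interpolation by L:
fs_out = L * fs_in = 2 * 22050 = 44100 Hz

Step 2 — Nyquist frequency of the output stream:
f_Nyq = fs_out / 2 = 44100 / 2 = 22050.0 Hz

fs_out = 44100 Hz; f_Nyquist = 22050.0 Hz


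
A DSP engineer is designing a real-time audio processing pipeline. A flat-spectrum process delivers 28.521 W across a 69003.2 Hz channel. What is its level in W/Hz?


Power spectral density:
PSD = P / BW
    = 28.521 / 69003.2
    = 0.00041333 W/Hz

0.00041333 W/Hz


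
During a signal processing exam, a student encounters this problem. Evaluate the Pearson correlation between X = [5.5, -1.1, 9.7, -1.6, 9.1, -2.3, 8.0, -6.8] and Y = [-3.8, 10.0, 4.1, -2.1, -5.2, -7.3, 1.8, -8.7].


Pearson correlation coefficient (population):
r = cov(X,Y) / (std(X) * std(Y))
Mean X = 2.5625, Mean Y = -1.4
Cov(X,Y) = 10.37
Std(X) = 5.851482, Std(Y) = 5.908045
r = 0.3

0.3


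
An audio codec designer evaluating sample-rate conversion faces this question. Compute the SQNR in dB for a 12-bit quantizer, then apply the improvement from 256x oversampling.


Step 1 — baseline SQNR at Nyquist:
SQNR_base = 6.02*N + 1.76
          = 6.02*12 + 1.76
          = 74.0 dB

Step 2 — oversampling processing gain:
G = 10*log10(OSR) = 10*log10(256) = 24.08 dB

Step 3 — total:
SQNR_total = 74.0 + 24.08 = 98.08 dB

Base SQNR = 74.0 dB; oversampled SQNR = 98.08 dB


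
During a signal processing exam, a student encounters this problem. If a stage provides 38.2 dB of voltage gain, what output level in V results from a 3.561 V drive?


Output voltage from dB gain:
V_out = V_in * 10^(gain_dB / 20)
      = 3.561 * 10^(38.2 / 20)
      = 3.561 * 81.283052
      = 289.4489 V

289.4489 V


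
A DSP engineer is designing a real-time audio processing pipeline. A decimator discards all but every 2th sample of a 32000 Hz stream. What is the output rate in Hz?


Decimation reduces the sample rate:
fs_out = fs_in / M
       = 32000 / 2
       = 16000.0 Hz

16000.0 Hz


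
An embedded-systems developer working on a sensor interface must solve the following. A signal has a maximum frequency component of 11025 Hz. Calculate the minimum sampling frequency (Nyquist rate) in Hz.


The Nyquist rate is twice the maximum frequency component.
fs_min = 2 * fmax
      = 2 * 11025
      = 22050 Hz

22050


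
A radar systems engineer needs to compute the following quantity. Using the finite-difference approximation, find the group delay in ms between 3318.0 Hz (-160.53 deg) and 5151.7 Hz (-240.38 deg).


Group delay from phase difference:
tau = -d(phi)/d(omega)
d(phi) = -79.85 deg = -1.393645 rad
d(omega) = 2*pi*(5151.7 - 3318.0) = 11521.4769 rad/s
tau = -(-1.393645) / 11521.4769
    = 0.121 ms

0.121 ms


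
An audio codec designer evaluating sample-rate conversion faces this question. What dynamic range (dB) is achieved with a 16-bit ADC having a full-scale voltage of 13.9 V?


Dynamic range from full-scale to LSB:
V_min = V_max / 2^bits = 13.9 / 2^16
DR = 20 * log10(V_max / V_min)
   = 20 * log10(2^16)
   = 20 * 16 * log10(2)
   = 96.33 dB

96.33 dB


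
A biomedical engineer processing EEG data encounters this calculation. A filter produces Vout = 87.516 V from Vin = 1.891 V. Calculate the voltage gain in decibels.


Voltage gain in dB:
G = 20 * log10(Vout / Vin)
  = 20 * log10(87.516 / 1.891)
  = 20 * log10(46.280275)
  = 20 * 1.665396
  = 33.31 dB

33.31 dB


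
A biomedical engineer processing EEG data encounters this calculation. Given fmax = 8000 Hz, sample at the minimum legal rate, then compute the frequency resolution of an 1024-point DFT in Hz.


Step 1 — Nyquist sampling rate:
fs = 2 * fmax = 2 * 8000 = 16000 Hz

Step 2 — DFT bin spacing:
df = fs / N = 16000 / 1024 = 15.625 Hz

15.625 Hz


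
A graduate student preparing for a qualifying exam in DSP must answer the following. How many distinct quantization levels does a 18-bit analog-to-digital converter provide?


Number of quantization levels = 2^N
= 2^18
= 262144

262144


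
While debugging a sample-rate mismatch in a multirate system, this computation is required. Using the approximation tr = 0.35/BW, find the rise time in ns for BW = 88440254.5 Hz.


Rise time from bandwidth relationship:
tr = 0.35 / BW
   = 0.35 / 88440254.5
   = 3.957473913e-09 s
   = 3.9575 ns

3.9575 ns


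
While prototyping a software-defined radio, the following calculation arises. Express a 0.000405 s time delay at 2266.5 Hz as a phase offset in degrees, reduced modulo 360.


Phase shift from frequency and time delay:
phi = 360 * f * t_delay
    = 360 * 2266.5 * 0.000405
    = 330.46 degrees
    mod 360 = 330.46 degrees

330.46 degrees


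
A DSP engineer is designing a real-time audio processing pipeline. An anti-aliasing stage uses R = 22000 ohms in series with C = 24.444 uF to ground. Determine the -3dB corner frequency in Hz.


Cutoff frequency of a first-order RC filter:
fc = 1 / (2 * pi * R * C)
C = 24.444 uF = 2.4444e-05 F
fc = 1 / (2 * pi * 22000 * 2.4444e-05)
   = 1 / 3.3788959962714
   = 0.295955 Hz

0.295955 Hz


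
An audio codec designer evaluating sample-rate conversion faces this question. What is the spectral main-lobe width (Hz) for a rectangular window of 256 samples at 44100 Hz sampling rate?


Main lobe width for a rectangular window:
Width = 2 * fs / N
      = 2 * 44100 / 256
      = 88200 / 256
      = 344.531 Hz

344.531 Hz


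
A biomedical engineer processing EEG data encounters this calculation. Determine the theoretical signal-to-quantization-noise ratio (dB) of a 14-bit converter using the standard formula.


Theoretical SNR for a full-scale sinusoid:
SNR = 6.02 * N + 1.76
    = 6.02 * 14 + 1.76
    = 84.28 + 1.76
    = 86.04 dB

86.04 dB


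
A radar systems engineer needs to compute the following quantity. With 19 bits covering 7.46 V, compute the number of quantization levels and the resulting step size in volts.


Step 1 — number of quantization levels:
L = 2^N = 2^19 = 524288

Step 2 — LSB step size:
delta = Vfs / L
      = 7.46 / 524288
      = 1.423e-05 V

Levels = 524288; step size = 1.423e-05 V


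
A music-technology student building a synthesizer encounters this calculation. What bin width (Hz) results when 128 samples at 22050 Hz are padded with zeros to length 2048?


Frequency resolution after zero-padding:
N_padded = 128 * 16 = 2048
df = fs / N_padded
   = 22050 / 2048
   = 10.7666 Hz

10.7666 Hz


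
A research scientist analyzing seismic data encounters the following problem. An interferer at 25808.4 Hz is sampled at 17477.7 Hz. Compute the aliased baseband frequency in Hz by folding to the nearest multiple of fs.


Compute the nearest integer multiple of fs to the signal:
n = round(25808.4 / 17477.7) = 1
f_alias = |25808.4 - 1 * 17477.7|
        = |25808.4 - 17477.7|
        = 8330.7 Hz

8330.7


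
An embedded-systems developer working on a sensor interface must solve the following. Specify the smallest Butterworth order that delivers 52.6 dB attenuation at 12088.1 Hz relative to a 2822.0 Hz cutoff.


Butterworth filter order formula:
n = log10(10^(A/10) - 1) / (2 * log10(f_stop/f_pass))
10^(52.6/10) - 1 = 181969.0859
f_stop/f_pass = 12088.1 / 2822.0 = 4.2835
n = 4.1627 -> ceil = 5

5


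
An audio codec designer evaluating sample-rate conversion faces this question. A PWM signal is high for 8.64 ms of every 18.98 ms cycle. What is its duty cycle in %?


Duty cycle as a percentage:
DC = (t_on / T) * 100
   = (8.64 / 18.98) * 100
   = 0.455216 * 100
   = 45.52 %

45.52 %


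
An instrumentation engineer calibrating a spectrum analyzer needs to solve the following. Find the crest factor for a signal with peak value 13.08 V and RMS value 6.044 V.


Crest factor is the ratio of peak to RMS:
CF = V_peak / V_rms
   = 13.08 / 6.044
   = 2.1641

2.1641


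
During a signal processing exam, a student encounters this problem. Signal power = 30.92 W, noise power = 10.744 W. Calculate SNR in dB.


SNR in decibels:
SNR = 10 * log10(Ps / Pn)
    = 10 * log10(30.92 / 10.744)
    = 10 * log10(2.8779)
    = 10 * 0.4591
    = 4.59 dB

4.59 dB


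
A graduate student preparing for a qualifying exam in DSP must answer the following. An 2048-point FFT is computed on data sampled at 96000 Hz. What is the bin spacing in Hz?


DFT frequency resolution:
df = fs / N
   = 96000 / 2048
   = 46.875 Hz

46.875 Hz


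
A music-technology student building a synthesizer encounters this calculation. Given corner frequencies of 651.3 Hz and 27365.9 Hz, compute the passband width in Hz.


Bandwidth is the difference of -3dB frequencies:
BW = f_high - f_low
   = 27365.9 - 651.3
   = 26714.6 Hz

26714.6 Hz


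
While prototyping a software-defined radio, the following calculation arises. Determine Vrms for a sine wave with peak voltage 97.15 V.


RMS voltage for a sinusoidal waveform:
V_rms = V_peak / sqrt(2)
      = 97.15 / 1.414214
      = 68.695 V

68.695 V


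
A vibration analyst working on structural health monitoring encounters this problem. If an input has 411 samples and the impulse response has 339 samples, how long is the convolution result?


Linear convolution output length:
L = N + M - 1
  = 411 + 339 - 1
  = 749 samples

749


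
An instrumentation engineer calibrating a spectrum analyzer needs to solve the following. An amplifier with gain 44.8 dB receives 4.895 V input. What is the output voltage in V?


Output voltage from dB gain:
V_out = V_in * 10^(gain_dB / 20)
      = 4.895 * 10^(44.8 / 20)
      = 4.895 * 173.780083
      = 850.6535 V

850.6535 V


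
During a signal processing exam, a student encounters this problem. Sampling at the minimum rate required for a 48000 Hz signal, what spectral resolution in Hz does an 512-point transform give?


Step 1 — Nyquist sampling rate:
fs = 2 * fmax = 2 * 48000 = 96000 Hz

Step 2 — DFT bin spacing:
df = fs / N = 96000 / 512 = 187.5 Hz

187.5 Hz


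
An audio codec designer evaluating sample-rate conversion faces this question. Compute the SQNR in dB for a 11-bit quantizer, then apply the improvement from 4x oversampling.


Step 1 — baseline SQNR at Nyquist:
SQNR_base = 6.02*N + 1.76
          = 6.02*11 + 1.76
          = 67.98 dB

Step 2 — oversampling processing gain:
G = 10*log10(OSR) = 10*log10(4) = 6.02 dB

Step 3 — total:
SQNR_total = 67.98 + 6.02 = 74.0 dB

Base SQNR = 67.98 dB; oversampled SQNR = 74.0 dB


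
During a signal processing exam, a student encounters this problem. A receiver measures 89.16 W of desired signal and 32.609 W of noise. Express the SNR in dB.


SNR in decibels:
SNR = 10 * log10(Ps / Pn)
    = 10 * log10(89.16 / 32.609)
    = 10 * log10(2.7342)
    = 10 * 0.4368
    = 4.37 dB

4.37 dB


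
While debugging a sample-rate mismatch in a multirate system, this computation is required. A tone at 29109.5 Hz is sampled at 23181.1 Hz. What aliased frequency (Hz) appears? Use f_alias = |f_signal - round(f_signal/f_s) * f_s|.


Compute the nearest integer multiple of fs to the signal:
n = round(29109.5 / 23181.1) = 1
f_alias = |29109.5 - 1 * 23181.1|
        = |29109.5 - 23181.1|
        = 5928.4 Hz

5928.4


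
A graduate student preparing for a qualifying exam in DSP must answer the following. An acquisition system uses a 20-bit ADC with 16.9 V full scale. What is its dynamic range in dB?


Dynamic range from full-scale to LSB:
V_min = V_max / 2^bits = 16.9 / 2^20
DR = 20 * log10(V_max / V_min)
   = 20 * log10(2^20)
   = 20 * 20 * log10(2)
   = 120.41 dB

120.41 dB


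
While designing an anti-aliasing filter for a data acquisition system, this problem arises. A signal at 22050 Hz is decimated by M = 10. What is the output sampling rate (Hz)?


Decimation reduces the sample rate:
fs_out = fs_in / M
       = 22050 / 10
       = 2205.0 Hz

2205.0 Hz


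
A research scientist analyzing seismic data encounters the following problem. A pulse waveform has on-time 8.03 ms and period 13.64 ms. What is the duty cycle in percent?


Duty cycle as a percentage:
DC = (t_on / T) * 100
   = (8.03 / 13.64) * 100
   = 0.58871 * 100
   = 58.87 %

58.87 %


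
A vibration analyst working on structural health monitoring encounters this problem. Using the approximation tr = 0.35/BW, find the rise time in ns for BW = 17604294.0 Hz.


Rise time from bandwidth relationship:
tr = 0.35 / BW
   = 0.35 / 17604294.0
   = 1.9881513e-08 s
   = 19.8815 ns

19.8815 ns


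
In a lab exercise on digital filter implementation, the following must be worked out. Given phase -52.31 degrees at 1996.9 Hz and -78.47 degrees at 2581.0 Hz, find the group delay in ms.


Group delay from phase difference:
tau = -d(phi)/d(omega)
d(phi) = -26.16 deg = -0.456578 rad
d(omega) = 2*pi*(2581.0 - 1996.9) = 3670.0085 rad/s
tau = -(-0.456578) / 3670.0085
    = 0.1244 ms

0.1244 ms


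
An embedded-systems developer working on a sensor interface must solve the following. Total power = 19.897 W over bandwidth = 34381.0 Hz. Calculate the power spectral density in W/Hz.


Power spectral density:
PSD = P / BW
    = 19.897 / 34381.0
    = 0.00057872 W/Hz

0.00057872 W/Hz


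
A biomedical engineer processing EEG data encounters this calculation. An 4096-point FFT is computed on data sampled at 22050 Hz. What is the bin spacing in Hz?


DFT frequency resolution:
df = fs / N
   = 22050 / 4096
   = 5.3833 Hz

5.3833 Hz


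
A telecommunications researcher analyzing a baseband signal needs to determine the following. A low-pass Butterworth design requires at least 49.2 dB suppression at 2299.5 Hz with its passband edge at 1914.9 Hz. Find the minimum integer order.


Butterworth filter order formula:
n = log10(10^(A/10) - 1) / (2 * log10(f_stop/f_pass))
10^(49.2/10) - 1 = 83175.3771
f_stop/f_pass = 2299.5 / 1914.9 = 1.2008
n = 30.9483 -> ceil = 31

31


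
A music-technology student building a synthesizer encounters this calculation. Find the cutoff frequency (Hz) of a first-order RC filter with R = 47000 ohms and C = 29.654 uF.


Cutoff frequency of a first-order RC filter:
fc = 1 / (2 * pi * R * C)
C = 29.654 uF = 2.9654e-05 F
fc = 1 / (2 * pi * 47000 * 2.9654e-05)
   = 1 / 8.7571141236579
   = 0.114193 Hz

0.114193 Hz


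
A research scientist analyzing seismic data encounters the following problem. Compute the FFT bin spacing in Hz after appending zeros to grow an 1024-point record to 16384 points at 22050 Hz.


Frequency resolution after zero-padding:
N_padded = 1024 * 16 = 16384
df = fs / N_padded
   = 22050 / 16384
   = 1.3458 Hz

1.3458 Hz


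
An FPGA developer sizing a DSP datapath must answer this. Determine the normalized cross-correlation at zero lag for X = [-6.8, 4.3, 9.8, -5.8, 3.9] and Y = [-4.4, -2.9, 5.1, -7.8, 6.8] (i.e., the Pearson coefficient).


Pearson correlation coefficient (population):
r = cov(X,Y) / (std(X) * std(Y))
Mean X = 1.08, Mean Y = -0.64
Cov(X,Y) = 28.5292
Std(X) = 6.384168, Std(Y) = 5.635814
r = 0.7929

0.7929


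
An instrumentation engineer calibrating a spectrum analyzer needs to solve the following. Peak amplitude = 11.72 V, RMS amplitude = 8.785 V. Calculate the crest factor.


Crest factor is the ratio of peak to RMS:
CF = V_peak / V_rms
   = 11.72 / 8.785
   = 1.3341

1.3341


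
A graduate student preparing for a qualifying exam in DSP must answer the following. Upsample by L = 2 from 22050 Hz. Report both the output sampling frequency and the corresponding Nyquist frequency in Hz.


Step 1 — output sample rate after interpolation by L:
fs_out = L * fs_in = 2 * 22050 = 44100 Hz

Step 2 — Nyquist frequency of the output stream:
f_Nyq = fs_out / 2 = 44100 / 2 = 22050.0 Hz

fs_out = 44100 Hz; f_Nyquist = 22050.0 Hz


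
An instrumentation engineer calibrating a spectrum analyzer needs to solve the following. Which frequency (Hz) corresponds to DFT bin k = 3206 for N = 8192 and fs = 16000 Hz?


Frequency of DFT bin k:
f_k = k * fs / N
    = 3206 * 16000 / 8192
    = 51296000 / 8192
    = 6261.719 Hz

6261.719 Hz


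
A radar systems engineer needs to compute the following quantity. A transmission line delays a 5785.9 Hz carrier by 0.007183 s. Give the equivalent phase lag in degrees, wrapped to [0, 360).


Phase shift from frequency and time delay:
phi = 360 * f * t_delay
    = 360 * 5785.9 * 0.007183
    = 14961.64 degrees
    mod 360 = 201.64 degrees

201.64 degrees


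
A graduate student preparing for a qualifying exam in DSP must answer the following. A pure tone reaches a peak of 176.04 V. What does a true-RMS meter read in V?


RMS voltage for a sinusoidal waveform:
V_rms = V_peak / sqrt(2)
      = 176.04 / 1.414214
      = 124.479 V

124.479 V


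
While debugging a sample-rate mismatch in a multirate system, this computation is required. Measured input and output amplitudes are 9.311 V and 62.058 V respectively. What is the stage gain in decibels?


Voltage gain in dB:
G = 20 * log10(Vout / Vin)
  = 20 * log10(62.058 / 9.311)
  = 20 * log10(6.66502)
  = 20 * 0.823801
  = 16.48 dB

16.48 dB


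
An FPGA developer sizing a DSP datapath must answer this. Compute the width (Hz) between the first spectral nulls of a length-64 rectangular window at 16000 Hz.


Main lobe width for a rectangular window:
Width = 2 * fs / N
      = 2 * 16000 / 64
      = 32000 / 64
      = 500.0 Hz

500.0 Hz


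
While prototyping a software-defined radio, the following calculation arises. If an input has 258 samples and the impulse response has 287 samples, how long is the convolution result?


Linear convolution output length:
L = N + M - 1
  = 258 + 287 - 1
  = 544 samples

544


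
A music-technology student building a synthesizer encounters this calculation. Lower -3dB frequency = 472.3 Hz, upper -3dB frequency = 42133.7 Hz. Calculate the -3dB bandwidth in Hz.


Bandwidth is the difference of -3dB frequencies:
BW = f_high - f_low
   = 42133.7 - 472.3
   = 41661.4 Hz

41661.4 Hz
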